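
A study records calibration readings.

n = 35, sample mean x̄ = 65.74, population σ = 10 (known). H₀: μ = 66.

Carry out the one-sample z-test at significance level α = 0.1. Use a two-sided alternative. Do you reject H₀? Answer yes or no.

SE = σ/√n = 10/√35 = 1.6903
z = (x̄−μ₀)/SE = (65.74−66)/1.6903 = -0.1538
p-value (two-sided) = 0.87775
At α=0.1: p ≥ α → fail to reject H₀

reject H₀: no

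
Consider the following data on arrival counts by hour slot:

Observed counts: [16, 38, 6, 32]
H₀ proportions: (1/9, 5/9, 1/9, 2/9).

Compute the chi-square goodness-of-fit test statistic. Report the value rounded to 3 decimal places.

n = 92; E_i = n·p_i = [10.22, 51.11, 10.22, 20.44]
χ² = (16−10.22)²/10.22 + (38−51.11)²/51.11 + (6−10.22)²/10.22 + (32−20.44)²/20.44 = 14.9043
df = 3

test statistic = 14.904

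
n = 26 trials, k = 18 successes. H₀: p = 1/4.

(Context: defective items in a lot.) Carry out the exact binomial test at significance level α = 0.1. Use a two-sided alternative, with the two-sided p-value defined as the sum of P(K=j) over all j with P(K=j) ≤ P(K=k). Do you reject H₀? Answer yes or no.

reject H₀: yes

Exact binomial: n=26, k=18, p₀=1/4=0.2500
P(X=j) = C(n,j)·p₀^j·(1−p₀)^(n−j); p = Σ P(X=j) over j with P(X=j) ≤ P(X=18)
p-value (two-sided) = 0.00000
At α=0.1: p < α → reject H₀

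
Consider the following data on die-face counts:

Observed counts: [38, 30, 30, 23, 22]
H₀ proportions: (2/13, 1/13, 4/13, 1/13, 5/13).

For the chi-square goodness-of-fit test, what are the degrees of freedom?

degrees of freedom = 4

df = k − 1 = 5 − 1 = 4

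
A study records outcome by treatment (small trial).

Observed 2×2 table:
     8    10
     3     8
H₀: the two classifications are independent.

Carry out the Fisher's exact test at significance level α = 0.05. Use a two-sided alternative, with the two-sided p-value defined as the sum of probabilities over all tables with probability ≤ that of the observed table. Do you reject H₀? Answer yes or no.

Margins: r₁=18, r₂=11, c₁=11, c₂=18, n=29
p_obs = C(18,8)·C(11,3)/C(29,11); sum pmf over tables with pmf ≤ p_obs
p-value (two-sided) = 0.44856
At α=0.05: p ≥ α → fail to reject H₀

reject H₀: no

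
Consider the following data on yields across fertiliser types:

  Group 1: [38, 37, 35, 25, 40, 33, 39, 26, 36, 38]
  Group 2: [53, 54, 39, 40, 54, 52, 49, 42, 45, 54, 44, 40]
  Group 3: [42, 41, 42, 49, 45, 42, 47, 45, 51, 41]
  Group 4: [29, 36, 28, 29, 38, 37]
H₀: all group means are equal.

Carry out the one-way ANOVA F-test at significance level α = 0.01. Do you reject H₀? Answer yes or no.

reject H₀: yes

Group means [34.70, 47.17, 44.50, 32.83], grand mean 40.921
SSB = Σnᵢ(x̄ᵢ−x̄)² = 1375.663; SSW = ΣΣ(x−x̄ᵢ)² = 879.100
MSB = 1375.663/3 = 458.5544; MSW = 879.100/34 = 25.8559
F = MSB/MSW = 17.7350
df = (3, 34)
p-value (upper-tail) = 0.00000
At α=0.01: p < α → reject H₀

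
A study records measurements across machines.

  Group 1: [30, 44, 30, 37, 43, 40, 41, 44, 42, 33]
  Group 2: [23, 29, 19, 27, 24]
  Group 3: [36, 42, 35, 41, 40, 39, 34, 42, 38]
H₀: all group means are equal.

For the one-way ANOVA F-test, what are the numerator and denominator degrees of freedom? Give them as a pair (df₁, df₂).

degrees of freedom = [2, 21]

k = 3 groups, N = 24 total
df = (k−1, N−k) = (3−1, 24−3) = (2, 21)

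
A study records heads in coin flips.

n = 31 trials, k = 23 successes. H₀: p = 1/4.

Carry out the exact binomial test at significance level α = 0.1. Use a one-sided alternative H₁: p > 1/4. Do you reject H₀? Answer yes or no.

reject H₀: yes

Exact binomial: n=31, k=23, p₀=1/4=0.2500
P(X≥23) from Σ C(n,i)·p₀^i·(1−p₀)^(n−i)
p-value (one-sided, H₁ greater) = 0.00000
At α=0.1: p < α → reject H₀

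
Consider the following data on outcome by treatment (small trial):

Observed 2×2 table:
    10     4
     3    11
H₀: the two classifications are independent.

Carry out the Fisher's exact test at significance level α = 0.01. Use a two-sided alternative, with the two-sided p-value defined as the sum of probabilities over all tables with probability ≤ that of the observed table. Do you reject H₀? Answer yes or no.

Margins: r₁=14, r₂=14, c₁=13, c₂=15, n=28
p_obs = C(14,10)·C(14,3)/C(28,13); sum pmf over tables with pmf ≤ p_obs
p-value (two-sided) = 0.02130
At α=0.01: p ≥ α → fail to reject H₀

reject H₀: no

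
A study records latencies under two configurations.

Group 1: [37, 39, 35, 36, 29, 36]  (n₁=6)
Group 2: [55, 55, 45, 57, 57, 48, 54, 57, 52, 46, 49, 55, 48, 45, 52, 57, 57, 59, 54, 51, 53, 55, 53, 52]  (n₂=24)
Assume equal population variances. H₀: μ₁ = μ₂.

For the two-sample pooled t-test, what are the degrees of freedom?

degrees of freedom = 28

df = n₁ + n₂ − 2 = 6 + 24 − 2 = 28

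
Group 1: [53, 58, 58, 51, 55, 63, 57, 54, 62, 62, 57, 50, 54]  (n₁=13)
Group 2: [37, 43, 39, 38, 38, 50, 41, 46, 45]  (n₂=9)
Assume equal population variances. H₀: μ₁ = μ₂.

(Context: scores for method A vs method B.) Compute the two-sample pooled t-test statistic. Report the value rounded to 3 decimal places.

x̄₁=56.462, s₁=4.156, n₁=13
x̄₂=41.889, s₂=4.428, n₂=9
s_p² = [12·4.156² + 8·4.428²]/20 = 18.2060
SE = √(s_p²·(1/13+1/9)) = 1.8502
t = (56.462−41.889)/1.8502 = 7.8761
df = 20

test statistic = 7.876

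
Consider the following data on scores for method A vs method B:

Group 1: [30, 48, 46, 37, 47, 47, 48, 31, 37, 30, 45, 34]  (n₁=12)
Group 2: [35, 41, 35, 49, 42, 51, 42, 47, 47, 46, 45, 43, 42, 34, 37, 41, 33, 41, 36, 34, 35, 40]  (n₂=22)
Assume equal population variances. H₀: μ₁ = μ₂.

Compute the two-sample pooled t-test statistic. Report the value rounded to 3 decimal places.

x̄₁=40.000, s₁=7.520, n₁=12
x̄₂=40.727, s₂=5.320, n₂=22
s_p² = [11·7.520² + 21·5.320²]/32 = 38.0114
SE = √(s_p²·(1/12+1/22)) = 2.2126
t = (40.000−40.727)/2.2126 = -0.3287
df = 32

test statistic = -0.329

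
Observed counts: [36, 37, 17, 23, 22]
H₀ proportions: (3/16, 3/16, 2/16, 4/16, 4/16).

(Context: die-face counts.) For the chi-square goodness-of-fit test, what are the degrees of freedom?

df = k − 1 = 5 − 1 = 4

degrees of freedom = 4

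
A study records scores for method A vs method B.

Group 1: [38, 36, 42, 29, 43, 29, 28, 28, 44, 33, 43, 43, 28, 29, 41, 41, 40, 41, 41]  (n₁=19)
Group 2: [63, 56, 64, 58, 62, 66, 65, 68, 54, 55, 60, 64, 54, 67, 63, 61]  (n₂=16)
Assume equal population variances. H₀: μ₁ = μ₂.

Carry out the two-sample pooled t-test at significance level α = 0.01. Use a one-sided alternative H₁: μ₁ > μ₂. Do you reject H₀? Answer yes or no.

x̄₁=36.684, s₁=6.263, n₁=19
x̄₂=61.250, s₂=4.626, n₂=16
s_p² = [18·6.263² + 15·4.626²]/33 = 31.1244
SE = √(s_p²·(1/19+1/16)) = 1.8930
t = (36.684−61.250)/1.8930 = -12.9773
df = 33
p-value (one-sided, H₁ greater) = 1.00000
At α=0.01: p ≥ α → fail to reject H₀

reject H₀: no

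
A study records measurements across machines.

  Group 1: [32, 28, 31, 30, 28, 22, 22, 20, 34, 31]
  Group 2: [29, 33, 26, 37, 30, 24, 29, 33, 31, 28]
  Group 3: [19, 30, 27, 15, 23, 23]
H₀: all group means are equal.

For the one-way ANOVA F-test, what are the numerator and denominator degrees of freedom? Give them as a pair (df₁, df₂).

degrees of freedom = [2, 23]

k = 3 groups, N = 26 total
df = (k−1, N−k) = (3−1, 26−3) = (2, 23)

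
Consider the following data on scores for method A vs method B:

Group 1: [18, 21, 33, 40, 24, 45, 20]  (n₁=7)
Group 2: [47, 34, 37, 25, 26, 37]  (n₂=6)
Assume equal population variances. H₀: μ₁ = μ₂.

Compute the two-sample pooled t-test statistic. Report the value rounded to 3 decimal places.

x̄₁=28.714, s₁=10.673, n₁=7
x̄₂=34.333, s₂=8.140, n₂=6
s_p² = [6·10.673² + 5·8.140²]/11 = 92.2511
SE = √(s_p²·(1/7+1/6)) = 5.3436
t = (28.714−34.333)/5.3436 = -1.0516
df = 11

test statistic = -1.052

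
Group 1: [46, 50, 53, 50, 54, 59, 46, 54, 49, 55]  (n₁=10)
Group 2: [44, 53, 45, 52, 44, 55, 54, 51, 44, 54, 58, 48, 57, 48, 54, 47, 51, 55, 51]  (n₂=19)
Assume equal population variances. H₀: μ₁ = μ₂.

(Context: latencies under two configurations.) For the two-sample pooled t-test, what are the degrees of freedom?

df = n₁ + n₂ − 2 = 10 + 19 − 2 = 27

degrees of freedom = 27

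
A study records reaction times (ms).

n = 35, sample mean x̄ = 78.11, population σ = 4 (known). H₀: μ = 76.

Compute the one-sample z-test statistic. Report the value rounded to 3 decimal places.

SE = σ/√n = 4/√35 = 0.6761
z = (x̄−μ₀)/SE = (78.11−76)/0.6761 = 3.1207

test statistic = 3.121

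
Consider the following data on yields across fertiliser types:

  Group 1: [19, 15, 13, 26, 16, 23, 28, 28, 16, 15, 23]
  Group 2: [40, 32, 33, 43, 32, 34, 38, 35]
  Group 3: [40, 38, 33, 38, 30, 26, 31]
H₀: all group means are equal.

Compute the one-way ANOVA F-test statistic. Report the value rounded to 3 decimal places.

Group means [20.18, 35.88, 33.71], grand mean 28.654
SSB = Σnᵢ(x̄ᵢ−x̄)² = 1385.945; SSW = ΣΣ(x−x̄ᵢ)² = 585.940
MSB = 1385.945/2 = 692.9723; MSW = 585.940/23 = 25.4756
F = MSB/MSW = 27.2014
df = (2, 23)

test statistic = 27.201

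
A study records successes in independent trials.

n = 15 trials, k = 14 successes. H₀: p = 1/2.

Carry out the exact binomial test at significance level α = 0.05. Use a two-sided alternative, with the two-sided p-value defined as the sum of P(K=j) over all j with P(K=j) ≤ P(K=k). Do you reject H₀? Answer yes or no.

reject H₀: yes

Exact binomial: n=15, k=14, p₀=1/2=0.5000
P(X=j) = C(n,j)·p₀^j·(1−p₀)^(n−j); p = Σ P(X=j) over j with P(X=j) ≤ P(X=14)
p-value (two-sided) = 0.00098
At α=0.05: p < α → reject H₀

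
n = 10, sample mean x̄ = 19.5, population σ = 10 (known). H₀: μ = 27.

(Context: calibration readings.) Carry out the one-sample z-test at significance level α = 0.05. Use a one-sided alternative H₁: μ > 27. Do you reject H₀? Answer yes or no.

reject H₀: no

SE = σ/√n = 10/√10 = 3.1623
z = (x̄−μ₀)/SE = (19.5−27)/3.1623 = -2.3717
p-value (one-sided, H₁ greater) = 0.99115
At α=0.05: p ≥ α → fail to reject H₀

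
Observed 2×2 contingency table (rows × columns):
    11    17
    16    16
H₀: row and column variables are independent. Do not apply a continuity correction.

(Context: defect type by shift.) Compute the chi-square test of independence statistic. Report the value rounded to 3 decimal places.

Row totals [28, 32], col totals [27, 33], n=60
χ² = (11−12.60)²/12.60 + (17−15.40)²/15.40 + (16−14.40)²/14.40 + (16−17.60)²/17.60 = 0.6926
df = 1

test statistic = 0.693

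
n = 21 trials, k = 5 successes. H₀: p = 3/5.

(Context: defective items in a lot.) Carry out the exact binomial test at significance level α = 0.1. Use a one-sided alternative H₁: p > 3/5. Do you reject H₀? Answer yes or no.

reject H₀: no

Exact binomial: n=21, k=5, p₀=3/5=0.6000
P(X≥5) from Σ C(n,i)·p₀^i·(1−p₀)^(n−i)
p-value (one-sided, H₁ greater) = 0.99984
At α=0.1: p ≥ α → fail to reject H₀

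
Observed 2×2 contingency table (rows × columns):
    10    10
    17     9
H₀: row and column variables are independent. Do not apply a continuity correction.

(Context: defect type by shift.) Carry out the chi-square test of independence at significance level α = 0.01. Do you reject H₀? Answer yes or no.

Row totals [20, 26], col totals [27, 19], n=46
χ² = (10−11.74)²/11.74 + (10−8.26)²/8.26 + (17−15.26)²/15.26 + (9−10.74)²/10.74 = 1.1036
df = 1
p-value (upper-tail) = 0.29347
At α=0.01: p ≥ α → fail to reject H₀

reject H₀: no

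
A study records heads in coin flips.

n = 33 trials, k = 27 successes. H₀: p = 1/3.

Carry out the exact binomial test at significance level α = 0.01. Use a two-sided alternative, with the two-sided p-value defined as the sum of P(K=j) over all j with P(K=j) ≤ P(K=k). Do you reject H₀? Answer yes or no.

reject H₀: yes

Exact binomial: n=33, k=27, p₀=1/3=0.3333
P(X=j) = C(n,j)·p₀^j·(1−p₀)^(n−j); p = Σ P(X=j) over j with P(X=j) ≤ P(X=27)
p-value (two-sided) = 0.00000
At α=0.01: p < α → reject H₀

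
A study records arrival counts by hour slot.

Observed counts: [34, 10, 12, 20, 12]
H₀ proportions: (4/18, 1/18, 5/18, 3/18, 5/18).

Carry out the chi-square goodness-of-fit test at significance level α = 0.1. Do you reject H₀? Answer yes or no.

reject H₀: yes

n = 88; E_i = n·p_i = [19.56, 4.89, 24.44, 14.67, 24.44]
χ² = (34−19.56)²/19.56 + (10−4.89)²/4.89 + (12−24.44)²/24.44 + (20−14.67)²/14.67 + (12−24.44)²/24.44 = 30.6227
df = 4
p-value (upper-tail) = 0.00000
At α=0.1: p < α → reject H₀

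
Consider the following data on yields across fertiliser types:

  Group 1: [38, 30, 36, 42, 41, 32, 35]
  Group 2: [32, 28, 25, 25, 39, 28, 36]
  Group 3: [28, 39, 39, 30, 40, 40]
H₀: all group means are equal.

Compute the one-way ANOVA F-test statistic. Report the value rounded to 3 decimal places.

test statistic = 2.853

Group means [36.29, 30.43, 36.00], grand mean 34.150
SSB = Σnᵢ(x̄ᵢ−x̄)² = 149.407; SSW = ΣΣ(x−x̄ᵢ)² = 445.143
MSB = 149.407/2 = 74.7036; MSW = 445.143/17 = 26.1849
F = MSB/MSW = 2.8529
df = (2, 17)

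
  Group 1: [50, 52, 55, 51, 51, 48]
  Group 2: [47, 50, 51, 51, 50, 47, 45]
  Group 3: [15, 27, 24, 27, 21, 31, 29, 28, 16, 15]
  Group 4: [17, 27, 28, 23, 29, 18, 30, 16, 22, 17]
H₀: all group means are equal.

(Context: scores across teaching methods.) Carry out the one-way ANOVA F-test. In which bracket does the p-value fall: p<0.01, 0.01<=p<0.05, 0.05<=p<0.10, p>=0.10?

p-value bracket: p<0.01

Group means [51.17, 48.71, 23.30, 22.70], grand mean 33.576
SSB = Σnᵢ(x̄ᵢ−x̄)² = 5699.599; SSW = ΣΣ(x−x̄ᵢ)² = 670.462
MSB = 5699.599/3 = 1899.8662; MSW = 670.462/29 = 23.1194
F = MSB/MSW = 82.1764
df = (3, 29)
p-value (upper-tail) = 0.00000
→ bracket: p<0.01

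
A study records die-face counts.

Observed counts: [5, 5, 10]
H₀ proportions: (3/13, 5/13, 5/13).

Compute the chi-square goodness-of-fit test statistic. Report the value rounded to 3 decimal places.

test statistic = 1.667

n = 20; E_i = n·p_i = [4.62, 7.69, 7.69]
χ² = (5−4.62)²/4.62 + (5−7.69)²/7.69 + (10−7.69)²/7.69 = 1.6667
df = 2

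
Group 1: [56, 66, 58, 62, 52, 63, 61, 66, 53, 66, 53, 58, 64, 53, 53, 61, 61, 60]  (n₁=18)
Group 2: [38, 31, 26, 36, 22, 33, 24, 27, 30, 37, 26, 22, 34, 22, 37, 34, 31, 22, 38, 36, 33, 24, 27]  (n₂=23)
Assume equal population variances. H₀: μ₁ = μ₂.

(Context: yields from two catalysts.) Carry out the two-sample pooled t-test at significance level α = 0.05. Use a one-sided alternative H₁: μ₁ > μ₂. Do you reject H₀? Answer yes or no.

x̄₁=59.222, s₁=4.930, n₁=18
x̄₂=30.000, s₂=5.752, n₂=23
s_p² = [17·4.930² + 22·5.752²]/39 = 29.2593
SE = √(s_p²·(1/18+1/23)) = 1.7023
t = (59.222−30.000)/1.7023 = 17.1668
df = 39
p-value (one-sided, H₁ greater) = 0.00000
At α=0.05: p < α → reject H₀

reject H₀: yes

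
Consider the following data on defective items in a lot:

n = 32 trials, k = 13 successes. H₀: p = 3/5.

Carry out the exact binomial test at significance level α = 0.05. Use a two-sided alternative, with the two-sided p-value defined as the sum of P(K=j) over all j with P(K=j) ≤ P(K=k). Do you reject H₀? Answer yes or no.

reject H₀: yes

Exact binomial: n=32, k=13, p₀=3/5=0.6000
P(X=j) = C(n,j)·p₀^j·(1−p₀)^(n−j); p = Σ P(X=j) over j with P(X=j) ≤ P(X=13)
p-value (two-sided) = 0.03003
At α=0.05: p < α → reject H₀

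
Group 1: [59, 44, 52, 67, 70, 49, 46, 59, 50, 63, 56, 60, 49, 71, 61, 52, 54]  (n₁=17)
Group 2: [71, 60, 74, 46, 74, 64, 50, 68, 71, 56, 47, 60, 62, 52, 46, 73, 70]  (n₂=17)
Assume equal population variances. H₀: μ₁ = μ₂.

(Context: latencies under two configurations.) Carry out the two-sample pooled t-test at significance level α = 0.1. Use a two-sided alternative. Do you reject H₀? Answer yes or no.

x̄₁=56.588, s₁=8.132, n₁=17
x̄₂=61.412, s₂=10.290, n₂=17
s_p² = [16·8.132² + 16·10.290²]/32 = 86.0074
SE = √(s_p²·(1/17+1/17)) = 3.1810
t = (56.588−61.412)/3.1810 = -1.5164
df = 32
p-value (two-sided) = 0.13924
At α=0.1: p ≥ α → fail to reject H₀

reject H₀: no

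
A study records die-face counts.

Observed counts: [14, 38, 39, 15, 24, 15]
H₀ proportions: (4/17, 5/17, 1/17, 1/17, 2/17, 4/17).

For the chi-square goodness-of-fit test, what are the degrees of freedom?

df = k − 1 = 6 − 1 = 5

degrees of freedom = 5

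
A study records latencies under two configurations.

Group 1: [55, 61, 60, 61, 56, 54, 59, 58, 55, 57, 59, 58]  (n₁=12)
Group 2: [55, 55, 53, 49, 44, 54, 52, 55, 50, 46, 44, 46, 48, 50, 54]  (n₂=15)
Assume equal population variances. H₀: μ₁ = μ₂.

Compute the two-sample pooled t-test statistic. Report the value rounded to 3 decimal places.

test statistic = 5.627

x̄₁=57.750, s₁=2.379, n₁=12
x̄₂=50.333, s₂=4.030, n₂=15
s_p² = [11·2.379² + 14·4.030²]/25 = 11.5833
SE = √(s_p²·(1/12+1/15)) = 1.3181
t = (57.750−50.333)/1.3181 = 5.6266
df = 25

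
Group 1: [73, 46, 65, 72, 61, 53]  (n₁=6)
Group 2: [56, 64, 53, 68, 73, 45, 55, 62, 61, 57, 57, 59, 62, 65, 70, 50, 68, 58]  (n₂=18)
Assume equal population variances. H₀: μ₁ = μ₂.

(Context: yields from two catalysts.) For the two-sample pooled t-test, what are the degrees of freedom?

degrees of freedom = 22

df = n₁ + n₂ − 2 = 6 + 18 − 2 = 22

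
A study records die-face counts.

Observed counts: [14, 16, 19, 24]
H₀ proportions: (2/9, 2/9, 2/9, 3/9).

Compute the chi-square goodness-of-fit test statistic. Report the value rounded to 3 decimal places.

n = 73; E_i = n·p_i = [16.22, 16.22, 16.22, 24.33]
χ² = (14−16.22)²/16.22 + (16−16.22)²/16.22 + (19−16.22)²/16.22 + (24−24.33)²/24.33 = 0.7877
df = 3

test statistic = 0.788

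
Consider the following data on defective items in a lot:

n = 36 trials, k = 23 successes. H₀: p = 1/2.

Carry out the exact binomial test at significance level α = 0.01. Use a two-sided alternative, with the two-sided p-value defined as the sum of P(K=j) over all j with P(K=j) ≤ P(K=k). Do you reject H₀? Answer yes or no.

reject H₀: no

Exact binomial: n=36, k=23, p₀=1/2=0.5000
P(X=j) = C(n,j)·p₀^j·(1−p₀)^(n−j); p = Σ P(X=j) over j with P(X=j) ≤ P(X=23)
p-value (two-sided) = 0.13250
At α=0.01: p ≥ α → fail to reject H₀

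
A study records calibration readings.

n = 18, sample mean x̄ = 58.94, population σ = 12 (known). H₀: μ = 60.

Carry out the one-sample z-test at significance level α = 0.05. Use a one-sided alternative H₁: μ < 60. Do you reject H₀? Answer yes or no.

SE = σ/√n = 12/√18 = 2.8284
z = (x̄−μ₀)/SE = (58.94−60)/2.8284 = -0.3748
p-value (one-sided, H₁ less) = 0.35392
At α=0.05: p ≥ α → fail to reject H₀

reject H₀: no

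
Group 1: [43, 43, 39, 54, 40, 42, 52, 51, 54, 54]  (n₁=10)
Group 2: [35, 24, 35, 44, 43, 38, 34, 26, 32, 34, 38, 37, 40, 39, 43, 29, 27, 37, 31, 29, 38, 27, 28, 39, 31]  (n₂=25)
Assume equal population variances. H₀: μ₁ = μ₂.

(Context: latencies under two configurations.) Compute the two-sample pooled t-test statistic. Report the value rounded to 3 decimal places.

test statistic = 5.854

x̄₁=47.200, s₁=6.303, n₁=10
x̄₂=34.320, s₂=5.713, n₂=25
s_p² = [9·6.303² + 24·5.713²]/33 = 34.5770
SE = √(s_p²·(1/10+1/25)) = 2.2002
t = (47.200−34.320)/2.2002 = 5.8541
df = 33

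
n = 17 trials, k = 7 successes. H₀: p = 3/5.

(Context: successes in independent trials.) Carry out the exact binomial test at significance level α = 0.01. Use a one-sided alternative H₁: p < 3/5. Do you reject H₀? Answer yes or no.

Exact binomial: n=17, k=7, p₀=3/5=0.6000
P(X≤7) from Σ C(n,i)·p₀^i·(1−p₀)^(n−i)
p-value (one-sided, H₁ less) = 0.09190
At α=0.01: p ≥ α → fail to reject H₀

reject H₀: no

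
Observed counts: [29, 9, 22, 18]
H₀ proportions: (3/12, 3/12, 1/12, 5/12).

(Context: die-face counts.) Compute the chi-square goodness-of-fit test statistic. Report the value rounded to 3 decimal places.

test statistic = 53.713

n = 78; E_i = n·p_i = [19.50, 19.50, 6.50, 32.50]
χ² = (29−19.50)²/19.50 + (9−19.50)²/19.50 + (22−6.50)²/6.50 + (18−32.50)²/32.50 = 53.7128
df = 3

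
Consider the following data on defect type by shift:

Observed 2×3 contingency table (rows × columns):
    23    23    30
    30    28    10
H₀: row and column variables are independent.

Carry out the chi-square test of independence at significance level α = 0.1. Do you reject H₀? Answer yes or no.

Row totals [76, 68], col totals [53, 51, 40], n=144
χ² = (23−27.97)²/27.97 + (23−26.92)²/26.92 + (30−21.11)²/21.11 + (30−25.03)²/25.03 + (28−24.08)²/24.08 + (10−18.89)²/18.89 = 11.0042
df = 2
p-value (upper-tail) = 0.00408
At α=0.1: p < α → reject H₀

reject H₀: yes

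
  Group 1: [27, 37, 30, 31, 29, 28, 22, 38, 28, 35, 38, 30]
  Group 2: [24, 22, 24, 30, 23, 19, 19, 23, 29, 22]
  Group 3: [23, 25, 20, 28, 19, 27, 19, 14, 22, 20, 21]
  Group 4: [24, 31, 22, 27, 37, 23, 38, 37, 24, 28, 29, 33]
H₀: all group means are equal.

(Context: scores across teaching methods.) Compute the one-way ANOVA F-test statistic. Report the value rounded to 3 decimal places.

Group means [31.08, 23.50, 21.64, 29.42], grand mean 26.644
SSB = Σnᵢ(x̄ᵢ−x̄)² = 703.432; SSW = ΣΣ(x−x̄ᵢ)² = 916.879
MSB = 703.432/3 = 234.4774; MSW = 916.879/41 = 22.3629
F = MSB/MSW = 10.4851
df = (3, 41)

test statistic = 10.485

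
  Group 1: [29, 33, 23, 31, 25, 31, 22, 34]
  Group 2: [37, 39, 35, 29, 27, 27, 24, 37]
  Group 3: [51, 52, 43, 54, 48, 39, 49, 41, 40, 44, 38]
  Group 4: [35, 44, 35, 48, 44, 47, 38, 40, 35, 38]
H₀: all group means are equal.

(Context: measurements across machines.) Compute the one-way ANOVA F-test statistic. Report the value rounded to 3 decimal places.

Group means [28.50, 31.88, 45.36, 40.40], grand mean 37.459
SSB = Σnᵢ(x̄ᵢ−x̄)² = 1665.369; SSW = ΣΣ(x−x̄ᵢ)² = 925.820
MSB = 1665.369/3 = 555.1229; MSW = 925.820/33 = 28.0552
F = MSB/MSW = 19.7868
df = (3, 33)

test statistic = 19.787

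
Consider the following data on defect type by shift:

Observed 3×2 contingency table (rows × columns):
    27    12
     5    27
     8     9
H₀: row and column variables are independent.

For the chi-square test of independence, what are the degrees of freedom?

degrees of freedom = 2

df = (r−1)(c−1) = (3−1)·(2−1) = 2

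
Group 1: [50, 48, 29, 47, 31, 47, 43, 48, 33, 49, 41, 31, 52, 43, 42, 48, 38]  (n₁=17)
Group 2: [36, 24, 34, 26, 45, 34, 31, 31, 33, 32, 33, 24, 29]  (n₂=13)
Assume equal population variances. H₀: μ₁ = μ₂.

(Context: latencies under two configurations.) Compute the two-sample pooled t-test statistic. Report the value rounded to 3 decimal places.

x̄₁=42.353, s₁=7.416, n₁=17
x̄₂=31.692, s₂=5.544, n₂=13
s_p² = [16·7.416² + 12·5.544²]/28 = 44.5947
SE = √(s_p²·(1/17+1/13)) = 2.4604
t = (42.353−31.692)/2.4604 = 4.3329
df = 28

test statistic = 4.333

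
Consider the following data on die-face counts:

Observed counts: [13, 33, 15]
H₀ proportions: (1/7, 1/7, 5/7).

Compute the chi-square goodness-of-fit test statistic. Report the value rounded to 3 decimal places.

n = 61; E_i = n·p_i = [8.71, 8.71, 43.57]
χ² = (13−8.71)²/8.71 + (33−8.71)²/8.71 + (15−43.57)²/43.57 = 88.5246
df = 2

test statistic = 88.525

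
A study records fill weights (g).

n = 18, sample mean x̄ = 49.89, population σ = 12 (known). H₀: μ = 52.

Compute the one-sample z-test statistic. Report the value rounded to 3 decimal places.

test statistic = -0.746

SE = σ/√n = 12/√18 = 2.8284
z = (x̄−μ₀)/SE = (49.89−52)/2.8284 = -0.7460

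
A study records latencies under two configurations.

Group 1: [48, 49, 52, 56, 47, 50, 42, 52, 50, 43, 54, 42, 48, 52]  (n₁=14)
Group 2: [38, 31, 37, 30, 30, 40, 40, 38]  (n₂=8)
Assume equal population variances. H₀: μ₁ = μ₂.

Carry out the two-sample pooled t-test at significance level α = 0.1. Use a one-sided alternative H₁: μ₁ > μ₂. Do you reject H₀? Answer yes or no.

reject H₀: yes

x̄₁=48.929, s₁=4.323, n₁=14
x̄₂=35.500, s₂=4.408, n₂=8
s_p² = [13·4.323² + 7·4.408²]/20 = 18.9464
SE = √(s_p²·(1/14+1/8)) = 1.9292
t = (48.929−35.500)/1.9292 = 6.9609
df = 20
p-value (one-sided, H₁ greater) = 0.00000
At α=0.1: p < α → reject H₀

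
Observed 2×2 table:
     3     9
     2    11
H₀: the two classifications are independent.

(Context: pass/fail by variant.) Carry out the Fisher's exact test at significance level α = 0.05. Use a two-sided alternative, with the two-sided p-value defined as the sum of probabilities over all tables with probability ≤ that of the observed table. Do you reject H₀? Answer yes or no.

reject H₀: no

Margins: r₁=12, r₂=13, c₁=5, c₂=20, n=25
p_obs = C(12,3)·C(13,2)/C(25,5); sum pmf over tables with pmf ≤ p_obs
p-value (two-sided) = 0.64472
At α=0.05: p ≥ α → fail to reject H₀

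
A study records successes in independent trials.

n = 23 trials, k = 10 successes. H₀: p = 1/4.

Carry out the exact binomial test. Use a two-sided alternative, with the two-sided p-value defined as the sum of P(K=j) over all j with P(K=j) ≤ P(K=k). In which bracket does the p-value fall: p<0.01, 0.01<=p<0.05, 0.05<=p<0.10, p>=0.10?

Exact binomial: n=23, k=10, p₀=1/4=0.2500
P(X=j) = C(n,j)·p₀^j·(1−p₀)^(n−j); p = Σ P(X=j) over j with P(X=j) ≤ P(X=10)
p-value (two-sided) = 0.05237
→ bracket: 0.05<=p<0.10

p-value bracket: 0.05<=p<0.10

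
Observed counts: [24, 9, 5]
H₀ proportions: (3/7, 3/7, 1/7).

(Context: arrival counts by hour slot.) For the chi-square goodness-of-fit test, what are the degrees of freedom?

df = k − 1 = 3 − 1 = 2

degrees of freedom = 2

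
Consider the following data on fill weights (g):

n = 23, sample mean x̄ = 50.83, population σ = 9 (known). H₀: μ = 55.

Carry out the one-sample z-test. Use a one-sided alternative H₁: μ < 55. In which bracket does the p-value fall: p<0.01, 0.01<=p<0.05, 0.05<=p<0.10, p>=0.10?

p-value bracket: 0.01<=p<0.05

SE = σ/√n = 9/√23 = 1.8766
z = (x̄−μ₀)/SE = (50.83−55)/1.8766 = -2.2221
p-value (one-sided, H₁ less) = 0.01314
→ bracket: 0.01<=p<0.05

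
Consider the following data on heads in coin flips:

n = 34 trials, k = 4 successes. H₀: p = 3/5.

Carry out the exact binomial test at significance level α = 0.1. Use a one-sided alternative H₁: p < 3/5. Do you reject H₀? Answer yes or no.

Exact binomial: n=34, k=4, p₀=3/5=0.6000
P(X≤4) from Σ C(n,i)·p₀^i·(1−p₀)^(n−i)
p-value (one-sided, H₁ less) = 0.00000
At α=0.1: p < α → reject H₀

reject H₀: yes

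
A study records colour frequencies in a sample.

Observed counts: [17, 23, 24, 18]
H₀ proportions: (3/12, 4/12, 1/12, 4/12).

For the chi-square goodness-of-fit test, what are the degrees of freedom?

df = k − 1 = 4 − 1 = 3

degrees of freedom = 3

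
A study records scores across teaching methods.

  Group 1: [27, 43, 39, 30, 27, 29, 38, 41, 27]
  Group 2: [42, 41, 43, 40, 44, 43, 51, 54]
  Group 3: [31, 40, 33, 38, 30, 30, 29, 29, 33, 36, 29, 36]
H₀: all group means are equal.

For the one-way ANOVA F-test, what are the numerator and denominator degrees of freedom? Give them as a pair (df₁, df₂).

degrees of freedom = [2, 26]

k = 3 groups, N = 29 total
df = (k−1, N−k) = (3−1, 29−3) = (2, 26)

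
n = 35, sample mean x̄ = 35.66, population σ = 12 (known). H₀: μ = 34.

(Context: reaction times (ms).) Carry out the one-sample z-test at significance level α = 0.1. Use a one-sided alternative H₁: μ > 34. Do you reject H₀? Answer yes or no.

SE = σ/√n = 12/√35 = 2.0284
z = (x̄−μ₀)/SE = (35.66−34)/2.0284 = 0.8184
p-value (one-sided, H₁ greater) = 0.20657
At α=0.1: p ≥ α → fail to reject H₀

reject H₀: no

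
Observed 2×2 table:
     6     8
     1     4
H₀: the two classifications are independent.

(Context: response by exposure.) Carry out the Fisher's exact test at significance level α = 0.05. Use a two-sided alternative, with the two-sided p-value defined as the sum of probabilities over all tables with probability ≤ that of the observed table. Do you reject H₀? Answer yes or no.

reject H₀: no

Margins: r₁=14, r₂=5, c₁=7, c₂=12, n=19
p_obs = C(14,6)·C(5,1)/C(19,7); sum pmf over tables with pmf ≤ p_obs
p-value (two-sided) = 0.60268
At α=0.05: p ≥ α → fail to reject H₀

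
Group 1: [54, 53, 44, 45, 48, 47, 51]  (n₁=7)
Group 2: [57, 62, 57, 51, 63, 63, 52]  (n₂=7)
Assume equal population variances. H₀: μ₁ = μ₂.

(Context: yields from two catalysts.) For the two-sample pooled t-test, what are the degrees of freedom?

df = n₁ + n₂ − 2 = 7 + 7 − 2 = 12

degrees of freedom = 12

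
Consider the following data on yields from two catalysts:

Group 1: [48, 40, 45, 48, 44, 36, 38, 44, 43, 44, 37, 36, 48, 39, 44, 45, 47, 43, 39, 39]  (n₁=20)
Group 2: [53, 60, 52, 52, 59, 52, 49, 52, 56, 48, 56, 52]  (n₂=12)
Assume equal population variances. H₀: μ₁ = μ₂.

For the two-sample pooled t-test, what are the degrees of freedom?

df = n₁ + n₂ − 2 = 20 + 12 − 2 = 30

degrees of freedom = 30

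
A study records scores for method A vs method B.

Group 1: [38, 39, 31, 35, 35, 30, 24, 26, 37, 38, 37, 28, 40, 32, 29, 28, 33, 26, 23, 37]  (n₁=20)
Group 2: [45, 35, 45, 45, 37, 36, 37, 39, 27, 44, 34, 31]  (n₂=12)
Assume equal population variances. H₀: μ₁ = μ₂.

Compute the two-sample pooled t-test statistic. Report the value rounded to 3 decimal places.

test statistic = -2.770

x̄₁=32.300, s₁=5.332, n₁=20
x̄₂=37.917, s₂=5.915, n₂=12
s_p² = [19·5.332² + 11·5.915²]/30 = 30.8372
SE = √(s_p²·(1/20+1/12)) = 2.0277
t = (32.300−37.917)/2.0277 = -2.7699
df = 30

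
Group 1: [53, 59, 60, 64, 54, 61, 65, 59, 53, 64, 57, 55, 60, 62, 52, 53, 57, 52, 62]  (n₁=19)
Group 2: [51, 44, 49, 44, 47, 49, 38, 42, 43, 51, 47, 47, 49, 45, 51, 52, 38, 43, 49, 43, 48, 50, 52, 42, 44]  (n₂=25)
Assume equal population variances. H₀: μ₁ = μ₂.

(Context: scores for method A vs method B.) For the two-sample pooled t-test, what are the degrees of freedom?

degrees of freedom = 42

df = n₁ + n₂ − 2 = 19 + 25 − 2 = 42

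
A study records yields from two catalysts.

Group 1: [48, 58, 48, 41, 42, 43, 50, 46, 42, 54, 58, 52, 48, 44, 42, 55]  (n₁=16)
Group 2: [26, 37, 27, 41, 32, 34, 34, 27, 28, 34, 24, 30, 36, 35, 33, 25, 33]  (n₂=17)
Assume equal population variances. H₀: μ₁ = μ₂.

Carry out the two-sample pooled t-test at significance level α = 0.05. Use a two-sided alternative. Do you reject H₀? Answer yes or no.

x̄₁=48.188, s₁=5.811, n₁=16
x̄₂=31.529, s₂=4.745, n₂=17
s_p² = [15·5.811² + 16·4.745²]/31 = 27.9572
SE = √(s_p²·(1/16+1/17)) = 1.8417
t = (48.188−31.529)/1.8417 = 9.0449
df = 31
p-value (two-sided) = 0.00000
At α=0.05: p < α → reject H₀

reject H₀: yes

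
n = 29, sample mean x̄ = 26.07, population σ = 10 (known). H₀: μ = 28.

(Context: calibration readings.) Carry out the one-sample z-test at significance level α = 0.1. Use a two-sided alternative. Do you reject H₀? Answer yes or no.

reject H₀: no

SE = σ/√n = 10/√29 = 1.8570
z = (x̄−μ₀)/SE = (26.07−28)/1.8570 = -1.0393
p-value (two-sided) = 0.29865
At α=0.1: p ≥ α → fail to reject H₀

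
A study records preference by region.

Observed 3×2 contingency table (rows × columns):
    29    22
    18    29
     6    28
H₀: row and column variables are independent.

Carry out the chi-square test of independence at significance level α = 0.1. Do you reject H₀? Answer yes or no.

Row totals [51, 47, 34], col totals [53, 79], n=132
χ² = (29−20.48)²/20.48 + (22−30.52)²/30.52 + (18−18.87)²/18.87 + (29−28.13)²/28.13 + (6−13.65)²/13.65 + (28−20.35)²/20.35 = 13.1599
df = 2
p-value (upper-tail) = 0.00139
At α=0.1: p < α → reject H₀

reject H₀: yes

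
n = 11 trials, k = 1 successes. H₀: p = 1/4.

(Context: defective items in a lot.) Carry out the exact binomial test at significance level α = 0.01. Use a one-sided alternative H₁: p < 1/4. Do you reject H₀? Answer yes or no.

Exact binomial: n=11, k=1, p₀=1/4=0.2500
P(X≤1) from Σ C(n,i)·p₀^i·(1−p₀)^(n−i)
p-value (one-sided, H₁ less) = 0.19710
At α=0.01: p ≥ α → fail to reject H₀

reject H₀: no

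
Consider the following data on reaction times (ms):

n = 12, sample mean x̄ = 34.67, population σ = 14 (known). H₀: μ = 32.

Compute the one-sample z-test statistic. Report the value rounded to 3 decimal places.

SE = σ/√n = 14/√12 = 4.0415
z = (x̄−μ₀)/SE = (34.67−32)/4.0415 = 0.6607

test statistic = 0.661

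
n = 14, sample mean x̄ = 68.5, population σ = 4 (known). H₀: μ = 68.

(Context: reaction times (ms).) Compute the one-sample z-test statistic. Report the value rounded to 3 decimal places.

SE = σ/√n = 4/√14 = 1.0690
z = (x̄−μ₀)/SE = (68.5−68)/1.0690 = 0.4677

test statistic = 0.468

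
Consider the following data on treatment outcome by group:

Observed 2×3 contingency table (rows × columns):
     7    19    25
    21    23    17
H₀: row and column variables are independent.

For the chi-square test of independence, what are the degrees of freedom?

df = (r−1)(c−1) = (2−1)·(3−1) = 2

degrees of freedom = 2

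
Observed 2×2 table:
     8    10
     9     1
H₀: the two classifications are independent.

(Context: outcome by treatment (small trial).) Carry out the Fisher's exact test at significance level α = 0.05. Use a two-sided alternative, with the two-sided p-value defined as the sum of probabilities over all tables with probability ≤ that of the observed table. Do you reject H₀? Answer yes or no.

Margins: r₁=18, r₂=10, c₁=17, c₂=11, n=28
p_obs = C(18,8)·C(10,9)/C(28,17); sum pmf over tables with pmf ≤ p_obs
p-value (two-sided) = 0.04074
At α=0.05: p < α → reject H₀

reject H₀: yes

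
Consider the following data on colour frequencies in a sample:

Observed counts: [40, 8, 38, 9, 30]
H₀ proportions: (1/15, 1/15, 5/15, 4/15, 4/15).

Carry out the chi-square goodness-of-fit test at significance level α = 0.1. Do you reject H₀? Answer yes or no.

reject H₀: yes

n = 125; E_i = n·p_i = [8.33, 8.33, 41.67, 33.33, 33.33]
χ² = (40−8.33)²/8.33 + (8−8.33)²/8.33 + (38−41.67)²/41.67 + (9−33.33)²/33.33 + (30−33.33)²/33.33 = 138.7660
df = 4
p-value (upper-tail) = 0.00000
At α=0.1: p < α → reject H₀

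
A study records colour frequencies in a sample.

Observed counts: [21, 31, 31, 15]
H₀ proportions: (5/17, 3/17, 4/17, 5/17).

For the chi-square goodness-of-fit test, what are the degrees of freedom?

df = k − 1 = 4 − 1 = 3

degrees of freedom = 3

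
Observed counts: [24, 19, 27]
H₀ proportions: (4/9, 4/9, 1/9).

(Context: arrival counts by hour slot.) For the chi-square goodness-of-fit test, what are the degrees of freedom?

df = k − 1 = 3 − 1 = 2

degrees of freedom = 2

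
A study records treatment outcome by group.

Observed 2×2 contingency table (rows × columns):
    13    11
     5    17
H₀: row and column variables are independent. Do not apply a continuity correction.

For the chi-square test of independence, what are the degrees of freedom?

degrees of freedom = 1

df = (r−1)(c−1) = (2−1)·(2−1) = 1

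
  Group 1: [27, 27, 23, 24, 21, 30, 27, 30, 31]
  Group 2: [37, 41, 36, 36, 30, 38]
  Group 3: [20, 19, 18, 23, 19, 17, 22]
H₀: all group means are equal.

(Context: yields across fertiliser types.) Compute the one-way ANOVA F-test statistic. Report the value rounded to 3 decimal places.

test statistic = 45.529

Group means [26.67, 36.33, 19.71], grand mean 27.091
SSB = Σnᵢ(x̄ᵢ−x̄)² = 895.056; SSW = ΣΣ(x−x̄ᵢ)² = 186.762
MSB = 895.056/2 = 447.5281; MSW = 186.762/19 = 9.8296
F = MSB/MSW = 45.5287
df = (2, 19)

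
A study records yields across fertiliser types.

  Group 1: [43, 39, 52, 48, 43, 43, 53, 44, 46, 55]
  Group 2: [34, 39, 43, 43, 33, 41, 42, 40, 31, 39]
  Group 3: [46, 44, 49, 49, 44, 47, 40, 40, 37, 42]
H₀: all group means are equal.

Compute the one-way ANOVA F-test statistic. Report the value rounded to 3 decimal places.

Group means [46.60, 38.50, 43.80], grand mean 42.967
SSB = Σnᵢ(x̄ᵢ−x̄)² = 338.467; SSW = ΣΣ(x−x̄ᵢ)² = 562.500
MSB = 338.467/2 = 169.2333; MSW = 562.500/27 = 20.8333
F = MSB/MSW = 8.1232
df = (2, 27)

test statistic = 8.123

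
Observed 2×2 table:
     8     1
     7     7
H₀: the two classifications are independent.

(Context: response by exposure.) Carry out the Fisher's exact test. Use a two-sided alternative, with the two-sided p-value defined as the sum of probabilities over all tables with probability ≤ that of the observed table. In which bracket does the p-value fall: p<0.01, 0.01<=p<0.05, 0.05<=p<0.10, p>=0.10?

p-value bracket: 0.05<=p<0.10

Margins: r₁=9, r₂=14, c₁=15, c₂=8, n=23
p_obs = C(9,8)·C(14,7)/C(23,15); sum pmf over tables with pmf ≤ p_obs
p-value (two-sided) = 0.08576
→ bracket: 0.05<=p<0.10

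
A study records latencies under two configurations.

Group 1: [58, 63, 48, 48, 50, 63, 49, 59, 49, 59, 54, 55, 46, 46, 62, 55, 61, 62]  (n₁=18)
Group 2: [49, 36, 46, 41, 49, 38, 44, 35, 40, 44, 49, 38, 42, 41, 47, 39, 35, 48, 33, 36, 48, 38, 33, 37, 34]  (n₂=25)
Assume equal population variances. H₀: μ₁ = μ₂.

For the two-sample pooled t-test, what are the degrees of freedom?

df = n₁ + n₂ − 2 = 18 + 25 − 2 = 41

degrees of freedom = 41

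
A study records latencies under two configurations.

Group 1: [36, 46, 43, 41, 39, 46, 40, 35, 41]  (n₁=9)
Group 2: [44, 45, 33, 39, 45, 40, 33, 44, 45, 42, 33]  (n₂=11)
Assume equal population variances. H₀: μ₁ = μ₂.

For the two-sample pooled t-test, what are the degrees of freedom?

degrees of freedom = 18

df = n₁ + n₂ − 2 = 9 + 11 − 2 = 18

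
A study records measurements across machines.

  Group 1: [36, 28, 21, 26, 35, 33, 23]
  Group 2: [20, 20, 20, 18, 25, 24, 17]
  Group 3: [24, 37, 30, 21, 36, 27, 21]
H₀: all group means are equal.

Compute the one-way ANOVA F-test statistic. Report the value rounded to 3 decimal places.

test statistic = 4.968

Group means [28.86, 20.57, 28.00], grand mean 25.810
SSB = Σnᵢ(x̄ᵢ−x̄)² = 290.667; SSW = ΣΣ(x−x̄ᵢ)² = 526.571
MSB = 290.667/2 = 145.3333; MSW = 526.571/18 = 29.2540
F = MSB/MSW = 4.9680
df = (2, 18)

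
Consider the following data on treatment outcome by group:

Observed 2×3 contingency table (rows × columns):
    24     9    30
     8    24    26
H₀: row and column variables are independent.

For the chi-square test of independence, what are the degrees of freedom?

degrees of freedom = 2

df = (r−1)(c−1) = (2−1)·(3−1) = 2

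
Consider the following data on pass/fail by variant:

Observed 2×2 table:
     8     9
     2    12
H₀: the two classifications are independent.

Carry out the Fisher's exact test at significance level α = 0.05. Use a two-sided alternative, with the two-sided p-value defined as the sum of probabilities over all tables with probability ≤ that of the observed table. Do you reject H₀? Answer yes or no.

reject H₀: no

Margins: r₁=17, r₂=14, c₁=10, c₂=21, n=31
p_obs = C(17,8)·C(14,2)/C(31,10); sum pmf over tables with pmf ≤ p_obs
p-value (two-sided) = 0.06799
At α=0.05: p ≥ α → fail to reject H₀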